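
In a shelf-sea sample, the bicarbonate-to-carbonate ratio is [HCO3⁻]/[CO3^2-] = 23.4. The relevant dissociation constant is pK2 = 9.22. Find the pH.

From K2 = [H⁺][CO3^2-]/[HCO3⁻]:  pH = pK2 − log₁₀([HCO3⁻]/[CO3^2-])
log₁₀(23.4) = +1.369
pH = 9.22 − (+1.369) = 7.85

pH = 7.85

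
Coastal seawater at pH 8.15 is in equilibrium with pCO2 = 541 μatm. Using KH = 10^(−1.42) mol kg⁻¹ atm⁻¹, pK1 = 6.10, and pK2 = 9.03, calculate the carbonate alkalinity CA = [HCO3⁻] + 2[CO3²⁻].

[CO2*] = KH · pCO2 = 10^(−1.42) × 541×10^-6 = 2.057×10^-5 mol/kg
α₀ = 1/(1 + K1/[H⁺] + K1K2/[H⁺]²) = 1/(1 + 10^+2.05 + 10^+1.17) = 0.007813
DIC = [CO2*]/α₀ = 2.057×10^-5 / 0.007813 = 2.633 mmol/kg
CA = (α₁ + 2α₂)·DIC = (0.8766 + 2×0.1156) × 2.633 = 2.92 mmol/kg

CA = 2.92 mmol/kg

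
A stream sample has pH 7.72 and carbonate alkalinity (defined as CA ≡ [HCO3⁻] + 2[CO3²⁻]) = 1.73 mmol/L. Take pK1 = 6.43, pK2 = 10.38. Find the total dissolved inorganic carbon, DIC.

CA = [HCO3⁻] + 2[CO3²⁻] = (α₁ + 2α₂)·DIC
At pH 7.72: [H⁺]/K1 = 10^-1.29 = 0.051286, K2/[H⁺] = 10^-2.66 = 0.0021878
α₁ = 1/(1 + 0.051286 + 0.0021878) = 1/1.0535 = 0.9492; α₂ = α₁·K2/[H⁺] = 0.002077
α₁ + 2α₂ = 0.9534
DIC = CA / (α₁ + 2α₂) = 1.73 / 0.9534 = 1.81 mmol/L

DIC = 1.81 mmol/L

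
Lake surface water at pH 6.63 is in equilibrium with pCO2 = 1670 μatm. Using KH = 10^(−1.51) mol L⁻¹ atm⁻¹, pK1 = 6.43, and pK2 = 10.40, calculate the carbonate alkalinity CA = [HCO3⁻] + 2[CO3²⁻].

CA = 0.0818 mmol/L

[CO2*] = KH · pCO2 = 10^(−1.51) × 1670×10^-6 = 5.161×10^-5 mol/L
α₀ = 1/(1 + K1/[H⁺] + K1K2/[H⁺]²) = 1/(1 + 10^+0.20 + 10^-3.57) = 0.3868
DIC = [CO2*]/α₀ = 5.161×10^-5 / 0.3868 = 0.1334 mmol/L
CA = (α₁ + 2α₂)·DIC = (0.6131 + 2×0.0001041) × 0.1334 = 0.0818 mmol/L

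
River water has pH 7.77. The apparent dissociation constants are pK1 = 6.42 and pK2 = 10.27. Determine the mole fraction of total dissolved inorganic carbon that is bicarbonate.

α₁ = 1 / (1 + [H⁺]/K1 + K2/[H⁺]) = 1 / (1 + 10^-1.35 + 10^-2.50)
   = 1 / (1 + 0.044668 + 0.0031623) = 1/1.0478 = 0.9544

α₁ = 0.954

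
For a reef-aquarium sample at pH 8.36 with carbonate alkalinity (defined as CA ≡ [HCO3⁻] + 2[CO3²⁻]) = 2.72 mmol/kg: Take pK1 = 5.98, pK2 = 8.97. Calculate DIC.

CA = [HCO3⁻] + 2[CO3²⁻] = (α₁ + 2α₂)·DIC
At pH 8.36: [H⁺]/K1 = 10^-2.38 = 0.0041687, K2/[H⁺] = 10^-0.61 = 0.24547
α₁ = 1/(1 + 0.0041687 + 0.24547) = 1/1.2496 = 0.8002; α₂ = α₁·K2/[H⁺] = 0.1964
α₁ + 2α₂ = 1.1931
DIC = CA / (α₁ + 2α₂) = 2.72 / 1.1931 = 2.28 mmol/kg

DIC = 2.28 mmol/kg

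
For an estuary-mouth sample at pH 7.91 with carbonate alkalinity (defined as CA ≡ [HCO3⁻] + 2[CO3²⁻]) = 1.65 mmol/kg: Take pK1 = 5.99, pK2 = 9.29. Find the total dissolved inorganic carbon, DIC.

DIC = 1.60 mmol/kg

CA = [HCO3⁻] + 2[CO3²⁻] = (α₁ + 2α₂)·DIC
At pH 7.91: [H⁺]/K1 = 10^-1.92 = 0.012023, K2/[H⁺] = 10^-1.38 = 0.041687
α₁ = 1/(1 + 0.012023 + 0.041687) = 1/1.0537 = 0.9490; α₂ = α₁·K2/[H⁺] = 0.03956
α₁ + 2α₂ = 1.0282
DIC = CA / (α₁ + 2α₂) = 1.65 / 1.0282 = 1.60 mmol/kg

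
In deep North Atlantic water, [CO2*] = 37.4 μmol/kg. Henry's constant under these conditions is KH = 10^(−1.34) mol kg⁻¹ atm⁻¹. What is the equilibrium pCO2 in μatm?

KH = 10^(−1.34) = 4.571×10^-2 mol kg⁻¹ atm⁻¹
pCO2 = [CO2*]/KH = 37.4×10^-6 / 4.571×10^-2 = 8.18×10^-4 atm = 818 μatm

pCO2 = 818 μatm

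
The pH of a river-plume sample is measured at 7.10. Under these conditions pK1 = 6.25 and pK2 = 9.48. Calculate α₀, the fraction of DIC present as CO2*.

α₀ = 0.123

α₀ = 1 / (1 + K1/[H⁺] + K1K2/[H⁺]²) = 1 / (1 + 10^+0.85 + 10^-1.53)
   = 1 / (1 + 7.0795 + 0.029512) = 1/8.1090 = 0.1233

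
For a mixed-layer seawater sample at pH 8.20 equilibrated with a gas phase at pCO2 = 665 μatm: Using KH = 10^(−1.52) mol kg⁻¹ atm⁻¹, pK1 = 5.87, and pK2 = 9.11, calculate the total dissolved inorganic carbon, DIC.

[CO2*] = KH · pCO2 = 10^(−1.52) × 665×10^-6 = 2.008×10^-5 mol/kg
α₀ = 1/(1 + K1/[H⁺] + K1K2/[H⁺]²) = 1/(1 + 10^+2.33 + 10^+1.42) = 0.004148
DIC = [CO2*]/α₀ = 2.008×10^-5 / 0.004148 = 4.84 mmol/kg

DIC = 4.84 mmol/kg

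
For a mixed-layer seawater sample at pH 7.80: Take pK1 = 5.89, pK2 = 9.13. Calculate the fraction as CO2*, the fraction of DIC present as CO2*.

α₀ = 1 / (1 + K1/[H⁺] + K1K2/[H⁺]²) = 1 / (1 + 10^+1.91 + 10^+0.58)
   = 1 / (1 + 81.283 + 3.8019) = 1/86.085 = 0.01162

α₀ = 0.0116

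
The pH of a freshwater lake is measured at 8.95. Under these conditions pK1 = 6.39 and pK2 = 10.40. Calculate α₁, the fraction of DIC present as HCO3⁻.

α₁ = 0.963

α₁ = 1 / (1 + [H⁺]/K1 + K2/[H⁺]) = 1 / (1 + 10^-2.56 + 10^-1.45)
   = 1 / (1 + 0.0027542 + 0.035481) = 1/1.0382 = 0.9632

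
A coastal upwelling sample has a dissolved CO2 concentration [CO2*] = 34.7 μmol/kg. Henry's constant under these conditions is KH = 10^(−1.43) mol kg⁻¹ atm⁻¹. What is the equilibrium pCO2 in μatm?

pCO2 = 934 μatm

KH = 10^(−1.43) = 3.715×10^-2 mol kg⁻¹ atm⁻¹
pCO2 = [CO2*]/KH = 34.7×10^-6 / 3.715×10^-2 = 9.34×10^-4 atm = 934 μatm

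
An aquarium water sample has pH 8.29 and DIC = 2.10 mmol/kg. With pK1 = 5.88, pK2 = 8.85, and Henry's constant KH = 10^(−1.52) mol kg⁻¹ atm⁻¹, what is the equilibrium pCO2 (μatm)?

α₀ = 1 / (1 + K1/[H⁺] + K1K2/[H⁺]²) = 1 / (1 + 10^+2.41 + 10^+1.85)
   = 1 / (1 + 257.04 + 70.795) = 1/328.83 = 0.003041
[CO2*] = α₀ × DIC = 0.003041 × 2.10 = 0.006386 mmol/kg = 6.386 μmol/kg
pCO2 = [CO2*]/KH = 6.386×10^-6 / 3.020×10^-2 = 211 μatm

pCO2 = 211 μatm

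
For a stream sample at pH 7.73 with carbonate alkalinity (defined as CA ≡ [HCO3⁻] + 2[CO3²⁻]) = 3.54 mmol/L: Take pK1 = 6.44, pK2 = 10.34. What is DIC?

CA = [HCO3⁻] + 2[CO3²⁻] = (α₁ + 2α₂)·DIC
At pH 7.73: [H⁺]/K1 = 10^-1.29 = 0.051286, K2/[H⁺] = 10^-2.61 = 0.0024547
α₁ = 1/(1 + 0.051286 + 0.0024547) = 1/1.0537 = 0.9490; α₂ = α₁·K2/[H⁺] = 0.002330
α₁ + 2α₂ = 0.9537
DIC = CA / (α₁ + 2α₂) = 3.54 / 0.9537 = 3.71 mmol/L

DIC = 3.71 mmol/L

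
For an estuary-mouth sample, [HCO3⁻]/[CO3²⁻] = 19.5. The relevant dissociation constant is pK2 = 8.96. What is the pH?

From K2 = [H⁺][CO3²⁻]/[HCO3⁻]:  pH = pK2 − log₁₀([HCO3⁻]/[CO3²⁻])
log₁₀(19.5) = +1.290
pH = 8.96 − (+1.290) = 7.67

pH = 7.67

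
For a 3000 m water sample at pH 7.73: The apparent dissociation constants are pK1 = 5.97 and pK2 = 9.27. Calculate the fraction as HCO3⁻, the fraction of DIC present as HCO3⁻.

α₁ = 1 / (1 + [H⁺]/K1 + K2/[H⁺]) = 1 / (1 + 10^-1.76 + 10^-1.54)
   = 1 / (1 + 0.017378 + 0.028840) = 1/1.0462 = 0.9558

α₁ = 0.956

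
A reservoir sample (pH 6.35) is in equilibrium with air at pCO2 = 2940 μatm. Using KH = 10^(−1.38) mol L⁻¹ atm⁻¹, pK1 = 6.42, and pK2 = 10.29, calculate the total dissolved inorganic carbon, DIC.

DIC = 0.227 mmol/L

[CO2*] = KH · pCO2 = 10^(−1.38) × 2940×10^-6 = 1.226×10^-4 mol/L
α₀ = 1/(1 + K1/[H⁺] + K1K2/[H⁺]²) = 1/(1 + 10^-0.07 + 10^-4.01) = 0.5402
DIC = [CO2*]/α₀ = 1.226×10^-4 / 0.5402 = 0.227 mmol/L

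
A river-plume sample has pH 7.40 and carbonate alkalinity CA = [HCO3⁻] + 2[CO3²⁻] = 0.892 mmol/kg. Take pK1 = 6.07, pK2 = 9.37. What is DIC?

DIC = 0.923 mmol/kg

CA = [HCO3⁻] + 2[CO3²⁻] = (α₁ + 2α₂)·DIC
At pH 7.40: [H⁺]/K1 = 10^-1.33 = 0.046774, K2/[H⁺] = 10^-1.97 = 0.010715
α₁ = 1/(1 + 0.046774 + 0.010715) = 1/1.0575 = 0.9456; α₂ = α₁·K2/[H⁺] = 0.01013
α₁ + 2α₂ = 0.9659
DIC = CA / (α₁ + 2α₂) = 0.892 / 0.9659 = 0.923 mmol/kg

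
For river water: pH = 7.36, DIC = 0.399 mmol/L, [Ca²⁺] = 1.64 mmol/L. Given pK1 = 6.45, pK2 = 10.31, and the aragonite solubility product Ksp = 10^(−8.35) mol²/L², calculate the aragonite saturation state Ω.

α₂ = 1 / (1 + [H⁺]/K2 + [H⁺]²/(K1K2)) = 1 / (1 + 10^+2.95 + 10^+2.04)
   = 1 / (1 + 891.25 + 109.65) = 1/1001.9 = 0.0009981
[CO3²⁻] = α₂ × DIC = 0.0009981 × 0.399 = 0.0003982 mmol/L = 0.3982 μmol/L
Ksp = 10^(−8.35) = 4.467×10^-9
Ω = [Ca²⁺][CO3²⁻]/Ksp = (1.64×10^-3)(3.982×10^-7) / 4.467×10^-9 = 0.146

Ω = 0.146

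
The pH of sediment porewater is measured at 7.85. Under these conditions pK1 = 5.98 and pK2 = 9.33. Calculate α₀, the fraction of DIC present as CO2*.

α₀ = 1 / (1 + K1/[H⁺] + K1K2/[H⁺]²) = 1 / (1 + 10^+1.87 + 10^+0.39)
   = 1 / (1 + 74.131 + 2.4547) = 1/77.586 = 0.01289

α₀ = 0.0129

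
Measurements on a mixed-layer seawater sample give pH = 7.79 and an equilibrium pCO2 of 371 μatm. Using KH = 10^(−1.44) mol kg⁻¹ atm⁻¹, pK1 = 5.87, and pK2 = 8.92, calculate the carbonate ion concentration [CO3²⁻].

[CO3²⁻] = 0.0831 mmol/kg

[CO2*] = KH · pCO2 = 10^(−1.44) × 371×10^-6 = 1.347×10^-5 mol/kg
α₀ = 1/(1 + K1/[H⁺] + K1K2/[H⁺]²) = 1/(1 + 10^+1.92 + 10^+0.79) = 0.01107
DIC = [CO2*]/α₀ = 1.347×10^-5 / 0.01107 = 1.217 mmol/kg
[CO3²⁻] = α₂·DIC; α₂ = 0.06825, so [CO3²⁻] = 0.06825 × 1.217 = 0.0831 mmol/kg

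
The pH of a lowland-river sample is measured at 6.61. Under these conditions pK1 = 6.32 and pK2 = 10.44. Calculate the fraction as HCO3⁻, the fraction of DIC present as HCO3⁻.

α₁ = 0.661

α₁ = 1 / (1 + [H⁺]/K1 + K2/[H⁺]) = 1 / (1 + 10^-0.29 + 10^-3.83)
   = 1 / (1 + 0.51286 + 0.00014791) = 1/1.5130 = 0.6609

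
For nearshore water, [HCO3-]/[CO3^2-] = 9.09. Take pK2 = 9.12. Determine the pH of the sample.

From K2 = [H⁺][CO3^2-]/[HCO3-]:  pH = pK2 − log₁₀([HCO3-]/[CO3^2-])
log₁₀(9.09) = +0.959
pH = 9.12 − (+0.959) = 8.16

pH = 8.16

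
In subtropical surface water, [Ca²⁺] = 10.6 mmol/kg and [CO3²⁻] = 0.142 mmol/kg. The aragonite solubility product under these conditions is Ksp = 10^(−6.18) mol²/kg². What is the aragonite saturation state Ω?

Ksp = 10^(−6.18) = 6.607×10^-7
Ω = [Ca²⁺][CO3²⁻]/Ksp = (10.6×10^-3)(0.142×10^-3) / 6.607×10^-7 = 2.28

Ω = 2.28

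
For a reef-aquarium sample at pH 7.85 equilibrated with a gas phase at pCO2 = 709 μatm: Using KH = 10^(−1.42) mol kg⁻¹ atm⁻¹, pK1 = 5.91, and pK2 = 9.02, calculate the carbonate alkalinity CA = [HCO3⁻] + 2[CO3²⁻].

[CO2*] = KH · pCO2 = 10^(−1.42) × 709×10^-6 = 2.696×10^-5 mol/kg
α₀ = 1/(1 + K1/[H⁺] + K1K2/[H⁺]²) = 1/(1 + 10^+1.94 + 10^+0.77) = 0.01064
DIC = [CO2*]/α₀ = 2.696×10^-5 / 0.01064 = 2.533 mmol/kg
CA = (α₁ + 2α₂)·DIC = (0.9267 + 2×0.06265) × 2.533 = 2.67 mmol/kg

CA = 2.67 mmol/kg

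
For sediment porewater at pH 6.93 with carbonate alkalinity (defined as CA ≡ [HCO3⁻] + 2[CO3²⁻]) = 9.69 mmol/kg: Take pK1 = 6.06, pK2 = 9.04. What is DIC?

CA = [HCO3⁻] + 2[CO3²⁻] = (α₁ + 2α₂)·DIC
At pH 6.93: [H⁺]/K1 = 10^-0.87 = 0.13490, K2/[H⁺] = 10^-2.11 = 0.0077625
α₁ = 1/(1 + 0.13490 + 0.0077625) = 1/1.1427 = 0.8752; α₂ = α₁·K2/[H⁺] = 0.006793
α₁ + 2α₂ = 0.8887
DIC = CA / (α₁ + 2α₂) = 9.69 / 0.8887 = 10.9 mmol/kg

DIC = 10.9 mmol/kg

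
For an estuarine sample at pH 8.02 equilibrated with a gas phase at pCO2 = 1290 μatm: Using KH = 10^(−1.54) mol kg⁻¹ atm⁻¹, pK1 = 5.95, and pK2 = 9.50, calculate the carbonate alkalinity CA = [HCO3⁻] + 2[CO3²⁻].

CA = 4.66 mmol/kg

[CO2*] = KH · pCO2 = 10^(−1.54) × 1290×10^-6 = 3.720×10^-5 mol/kg
α₀ = 1/(1 + K1/[H⁺] + K1K2/[H⁺]²) = 1/(1 + 10^+2.07 + 10^+0.59) = 0.008171
DIC = [CO2*]/α₀ = 3.720×10^-5 / 0.008171 = 4.553 mmol/kg
CA = (α₁ + 2α₂)·DIC = (0.9600 + 2×0.03179) × 4.553 = 4.66 mmol/kg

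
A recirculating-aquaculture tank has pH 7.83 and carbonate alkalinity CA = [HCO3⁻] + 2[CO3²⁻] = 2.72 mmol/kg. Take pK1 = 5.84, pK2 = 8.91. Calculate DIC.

CA = [HCO3⁻] + 2[CO3²⁻] = (α₁ + 2α₂)·DIC
At pH 7.83: [H⁺]/K1 = 10^-1.99 = 0.010233, K2/[H⁺] = 10^-1.08 = 0.083176
α₁ = 1/(1 + 0.010233 + 0.083176) = 1/1.0934 = 0.9146; α₂ = α₁·K2/[H⁺] = 0.07607
α₁ + 2α₂ = 1.0667
DIC = CA / (α₁ + 2α₂) = 2.72 / 1.0667 = 2.55 mmol/kg

DIC = 2.55 mmol/kg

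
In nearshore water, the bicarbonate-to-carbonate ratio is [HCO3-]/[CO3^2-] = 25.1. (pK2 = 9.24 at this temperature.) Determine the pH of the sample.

From K2 = [H⁺][CO3^2-]/[HCO3-]:  pH = pK2 − log₁₀([HCO3-]/[CO3^2-])
log₁₀(25.1) = +1.400
pH = 9.24 − (+1.400) = 7.84

pH = 7.84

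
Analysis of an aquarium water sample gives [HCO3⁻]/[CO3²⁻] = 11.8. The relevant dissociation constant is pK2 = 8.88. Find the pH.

From K2 = [H⁺][CO3²⁻]/[HCO3⁻]:  pH = pK2 − log₁₀([HCO3⁻]/[CO3²⁻])
log₁₀(11.8) = +1.072
pH = 8.88 − (+1.072) = 7.81

pH = 7.81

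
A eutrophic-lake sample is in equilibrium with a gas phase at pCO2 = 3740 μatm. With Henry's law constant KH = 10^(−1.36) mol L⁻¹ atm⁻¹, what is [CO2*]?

KH = 10^(−1.36) = 4.365×10^-2 mol L⁻¹ atm⁻¹
[CO2*] = KH · pCO2 = 4.365×10^-2 × 3740×10^-6 atm = 1.63×10^-4 mol/L

[CO2*] = 163 μmol/L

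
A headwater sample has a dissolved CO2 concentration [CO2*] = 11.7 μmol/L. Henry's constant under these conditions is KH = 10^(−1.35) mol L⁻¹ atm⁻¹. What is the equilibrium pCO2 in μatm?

KH = 10^(−1.35) = 4.467×10^-2 mol L⁻¹ atm⁻¹
pCO2 = [CO2*]/KH = 11.7×10^-6 / 4.467×10^-2 = 2.62×10^-4 atm = 262 μatm

pCO2 = 262 μatm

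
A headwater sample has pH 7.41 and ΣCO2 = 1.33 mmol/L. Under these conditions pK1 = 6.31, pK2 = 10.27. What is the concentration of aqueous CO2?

α₀ = 1 / (1 + K1/[H⁺] + K1K2/[H⁺]²) = 1 / (1 + 10^+1.10 + 10^-1.76)
   = 1 / (1 + 12.589 + 0.017378) = 1/13.607 = 0.07349
[CO2*] = α₀ × DIC = 0.07349 × 1.33 = 0.0977 mmol/L

[CO2*] = 0.0977 mmol/L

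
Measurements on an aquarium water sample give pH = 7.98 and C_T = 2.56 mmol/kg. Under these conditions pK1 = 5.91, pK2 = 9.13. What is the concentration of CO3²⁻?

[CO3²⁻] = 0.168 mmol/kg

α₂ = 1 / (1 + [H⁺]/K2 + [H⁺]²/(K1K2)) = 1 / (1 + 10^+1.15 + 10^-0.92)
   = 1 / (1 + 14.125 + 0.12023) = 1/15.246 = 0.06559
[CO3²⁻] = α₂ × DIC = 0.06559 × 2.56 = 0.168 mmol/kg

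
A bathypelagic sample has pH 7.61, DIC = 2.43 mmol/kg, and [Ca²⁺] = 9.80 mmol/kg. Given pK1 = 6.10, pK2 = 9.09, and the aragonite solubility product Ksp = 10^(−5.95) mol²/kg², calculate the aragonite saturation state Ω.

α₂ = 1 / (1 + [H⁺]/K2 + [H⁺]²/(K1K2)) = 1 / (1 + 10^+1.48 + 10^-0.03)
   = 1 / (1 + 30.200 + 0.93325) = 1/32.133 = 0.03112
[CO3²⁻] = α₂ × DIC = 0.03112 × 2.43 = 0.07562 mmol/kg
Ksp = 10^(−5.95) = 1.122×10^-6
Ω = [Ca²⁺][CO3²⁻]/Ksp = (9.80×10^-3)(7.562×10^-5) / 1.122×10^-6 = 0.661

Ω = 0.661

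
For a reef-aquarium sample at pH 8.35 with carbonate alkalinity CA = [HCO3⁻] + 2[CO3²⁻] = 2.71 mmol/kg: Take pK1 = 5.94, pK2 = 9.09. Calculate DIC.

CA = [HCO3⁻] + 2[CO3²⁻] = (α₁ + 2α₂)·DIC
At pH 8.35: [H⁺]/K1 = 10^-2.41 = 0.0038905, K2/[H⁺] = 10^-0.74 = 0.18197
α₁ = 1/(1 + 0.0038905 + 0.18197) = 1/1.1859 = 0.8433; α₂ = α₁·K2/[H⁺] = 0.1534
α₁ + 2α₂ = 1.1502
DIC = CA / (α₁ + 2α₂) = 2.71 / 1.1502 = 2.36 mmol/kg

DIC = 2.36 mmol/kg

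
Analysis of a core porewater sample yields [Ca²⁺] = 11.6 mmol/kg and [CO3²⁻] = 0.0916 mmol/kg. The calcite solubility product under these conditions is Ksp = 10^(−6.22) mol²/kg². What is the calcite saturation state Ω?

Ω = 1.76

Ksp = 10^(−6.22) = 6.026×10^-7
Ω = [Ca²⁺][CO3²⁻]/Ksp = (11.6×10^-3)(0.0916×10^-3) / 6.026×10^-7 = 1.76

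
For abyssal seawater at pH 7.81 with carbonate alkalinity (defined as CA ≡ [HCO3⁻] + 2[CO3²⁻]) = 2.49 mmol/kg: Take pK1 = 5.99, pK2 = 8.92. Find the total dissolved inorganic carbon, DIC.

DIC = 2.36 mmol/kg

CA = [HCO3⁻] + 2[CO3²⁻] = (α₁ + 2α₂)·DIC
At pH 7.81: [H⁺]/K1 = 10^-1.82 = 0.015136, K2/[H⁺] = 10^-1.11 = 0.077625
α₁ = 1/(1 + 0.015136 + 0.077625) = 1/1.0928 = 0.9151; α₂ = α₁·K2/[H⁺] = 0.07104
α₁ + 2α₂ = 1.0572
DIC = CA / (α₁ + 2α₂) = 2.49 / 1.0572 = 2.36 mmol/kg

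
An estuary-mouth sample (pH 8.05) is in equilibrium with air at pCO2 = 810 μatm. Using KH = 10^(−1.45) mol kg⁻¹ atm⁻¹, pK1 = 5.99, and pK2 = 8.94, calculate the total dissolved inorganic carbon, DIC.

DIC = 3.75 mmol/kg

[CO2*] = KH · pCO2 = 10^(−1.45) × 810×10^-6 = 2.874×10^-5 mol/kg
α₀ = 1/(1 + K1/[H⁺] + K1K2/[H⁺]²) = 1/(1 + 10^+2.06 + 10^+1.17) = 0.007657
DIC = [CO2*]/α₀ = 2.874×10^-5 / 0.007657 = 3.75 mmol/kg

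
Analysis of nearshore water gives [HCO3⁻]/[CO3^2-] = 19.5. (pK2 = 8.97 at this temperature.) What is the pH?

pH = 7.68

From K2 = [H⁺][CO3^2-]/[HCO3⁻]:  pH = pK2 − log₁₀([HCO3⁻]/[CO3^2-])
log₁₀(19.5) = +1.290
pH = 8.97 − (+1.290) = 7.68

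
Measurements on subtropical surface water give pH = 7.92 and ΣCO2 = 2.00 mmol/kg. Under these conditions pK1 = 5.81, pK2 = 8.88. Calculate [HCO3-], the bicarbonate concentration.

α₁ = 1 / (1 + [H⁺]/K1 + K2/[H⁺]) = 1 / (1 + 10^-2.11 + 10^-0.96)
   = 1 / (1 + 0.0077625 + 0.10965) = 1/1.1174 = 0.8949
[HCO3⁻] = α₁ × DIC = 0.8949 × 2.00 = 1.79 mmol/kg

[HCO3⁻] = 1.79 mmol/kg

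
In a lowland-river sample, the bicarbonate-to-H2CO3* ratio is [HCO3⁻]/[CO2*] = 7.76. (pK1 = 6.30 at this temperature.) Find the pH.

From K1 = [H⁺][HCO3⁻]/[CO2*]:  pH = pK1 + log₁₀([HCO3⁻]/[CO2*])
log₁₀(7.76) = +0.890
pH = 6.30 + (+0.890) = 7.19

pH = 7.19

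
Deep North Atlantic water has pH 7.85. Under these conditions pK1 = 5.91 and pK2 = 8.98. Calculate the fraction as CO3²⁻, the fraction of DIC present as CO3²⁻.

α₂ = 1 / (1 + [H⁺]/K2 + [H⁺]²/(K1K2)) = 1 / (1 + 10^+1.13 + 10^-0.81)
   = 1 / (1 + 13.490 + 0.15488) = 1/14.645 = 0.06828

α₂ = 0.0683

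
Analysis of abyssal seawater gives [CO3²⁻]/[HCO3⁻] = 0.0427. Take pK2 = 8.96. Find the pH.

pH = 7.59

From K2 = [H⁺][CO3²⁻]/[HCO3⁻]:  pH = pK2 + log₁₀([CO3²⁻]/[HCO3⁻])
log₁₀(0.0427) = -1.370
pH = 8.96 + (-1.370) = 7.59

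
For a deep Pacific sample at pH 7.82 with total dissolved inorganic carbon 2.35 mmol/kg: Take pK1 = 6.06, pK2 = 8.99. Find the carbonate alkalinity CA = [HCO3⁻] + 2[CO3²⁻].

CA = [HCO3⁻] + 2[CO3²⁻] = (α₁ + 2α₂)·DIC
At pH 7.82: [H⁺]/K1 = 10^-1.76 = 0.017378, K2/[H⁺] = 10^-1.17 = 0.067608
α₁ = 1/(1 + 0.017378 + 0.067608) = 1/1.0850 = 0.9217; α₂ = α₁·K2/[H⁺] = 0.06231
α₁ + 2α₂ = 1.0463
CA = 1.0463 × 2.35 = 2.46 mmol/kg

CA = 2.46 mmol/kg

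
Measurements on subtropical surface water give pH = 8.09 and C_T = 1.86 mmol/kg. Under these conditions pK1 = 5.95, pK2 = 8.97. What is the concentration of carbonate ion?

α₂ = 1 / (1 + [H⁺]/K2 + [H⁺]²/(K1K2)) = 1 / (1 + 10^+0.88 + 10^-1.26)
   = 1 / (1 + 7.5858 + 0.054954) = 1/8.6407 = 0.1157
[CO3²⁻] = α₂ × DIC = 0.1157 × 1.86 = 0.215 mmol/kg

[CO3²⁻] = 0.215 mmol/kg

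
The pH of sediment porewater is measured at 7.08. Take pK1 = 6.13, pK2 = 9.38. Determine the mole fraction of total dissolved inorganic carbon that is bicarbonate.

α₁ = 1 / (1 + [H⁺]/K1 + K2/[H⁺]) = 1 / (1 + 10^-0.95 + 10^-2.30)
   = 1 / (1 + 0.11220 + 0.0050119) = 1/1.1172 = 0.8951

α₁ = 0.895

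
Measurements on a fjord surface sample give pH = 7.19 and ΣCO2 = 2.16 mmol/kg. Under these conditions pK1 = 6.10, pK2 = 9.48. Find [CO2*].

[CO2*] = 0.162 mmol/kg

α₀ = 1 / (1 + K1/[H⁺] + K1K2/[H⁺]²) = 1 / (1 + 10^+1.09 + 10^-1.20)
   = 1 / (1 + 12.303 + 0.063096) = 1/13.366 = 0.07482
[CO2*] = α₀ × DIC = 0.07482 × 2.16 = 0.162 mmol/kg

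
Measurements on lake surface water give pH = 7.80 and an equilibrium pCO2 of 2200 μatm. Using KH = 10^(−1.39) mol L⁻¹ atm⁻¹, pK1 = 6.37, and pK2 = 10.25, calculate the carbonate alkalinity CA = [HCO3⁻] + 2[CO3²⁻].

[CO2*] = KH · pCO2 = 10^(−1.39) × 2200×10^-6 = 8.962×10^-5 mol/L
α₀ = 1/(1 + K1/[H⁺] + K1K2/[H⁺]²) = 1/(1 + 10^+1.43 + 10^-1.02) = 0.03570
DIC = [CO2*]/α₀ = 8.962×10^-5 / 0.03570 = 2.510 mmol/L
CA = (α₁ + 2α₂)·DIC = (0.9609 + 2×0.003409) × 2.510 = 2.43 mmol/L

CA = 2.43 mmol/L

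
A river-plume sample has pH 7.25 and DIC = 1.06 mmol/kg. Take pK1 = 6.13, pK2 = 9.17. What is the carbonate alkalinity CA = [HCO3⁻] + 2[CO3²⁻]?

CA = [HCO3⁻] + 2[CO3²⁻] = (α₁ + 2α₂)·DIC
At pH 7.25: [H⁺]/K1 = 10^-1.12 = 0.075858, K2/[H⁺] = 10^-1.92 = 0.012023
α₁ = 1/(1 + 0.075858 + 0.012023) = 1/1.0879 = 0.9192; α₂ = α₁·K2/[H⁺] = 0.01105
α₁ + 2α₂ = 0.9413
CA = 0.9413 × 1.06 = 0.998 mmol/kg

CA = 0.998 mmol/kg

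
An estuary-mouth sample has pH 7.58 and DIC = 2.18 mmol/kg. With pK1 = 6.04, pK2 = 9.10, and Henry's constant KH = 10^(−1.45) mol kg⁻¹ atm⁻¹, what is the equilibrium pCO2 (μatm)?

pCO2 = 1670 μatm

α₀ = 1 / (1 + K1/[H⁺] + K1K2/[H⁺]²) = 1 / (1 + 10^+1.54 + 10^+0.02)
   = 1 / (1 + 34.674 + 1.0471) = 1/36.721 = 0.02723
[CO2*] = α₀ × DIC = 0.02723 × 2.18 = 0.05937 mmol/kg
pCO2 = [CO2*]/KH = 5.937×10^-5 / 3.548×10^-2 = 1670 μatm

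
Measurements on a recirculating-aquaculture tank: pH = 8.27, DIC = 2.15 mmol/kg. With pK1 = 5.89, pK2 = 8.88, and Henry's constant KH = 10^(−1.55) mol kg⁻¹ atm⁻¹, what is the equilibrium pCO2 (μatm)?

pCO2 = 254 μatm

α₀ = 1 / (1 + K1/[H⁺] + K1K2/[H⁺]²) = 1 / (1 + 10^+2.38 + 10^+1.77)
   = 1 / (1 + 239.88 + 58.884) = 1/299.77 = 0.003336
[CO2*] = α₀ × DIC = 0.003336 × 2.15 = 0.007172 mmol/kg = 7.172 μmol/kg
pCO2 = [CO2*]/KH = 7.172×10^-6 / 2.818×10^-2 = 254 μatm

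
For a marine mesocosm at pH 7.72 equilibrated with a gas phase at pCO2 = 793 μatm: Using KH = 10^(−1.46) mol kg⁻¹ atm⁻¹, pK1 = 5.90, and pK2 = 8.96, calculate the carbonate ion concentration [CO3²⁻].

[CO2*] = KH · pCO2 = 10^(−1.46) × 793×10^-6 = 2.750×10^-5 mol/kg
α₀ = 1/(1 + K1/[H⁺] + K1K2/[H⁺]²) = 1/(1 + 10^+1.82 + 10^+0.58) = 0.01411
DIC = [CO2*]/α₀ = 2.750×10^-5 / 0.01411 = 1.949 mmol/kg
[CO3²⁻] = α₂·DIC; α₂ = 0.05365, so [CO3²⁻] = 0.05365 × 1.949 = 0.105 mmol/kg

[CO3²⁻] = 0.105 mmol/kg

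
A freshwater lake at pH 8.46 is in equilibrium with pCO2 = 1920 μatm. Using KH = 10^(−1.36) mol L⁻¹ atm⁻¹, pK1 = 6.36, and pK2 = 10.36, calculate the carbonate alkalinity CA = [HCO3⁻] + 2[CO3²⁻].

CA = 10.8 mmol/L

[CO2*] = KH · pCO2 = 10^(−1.36) × 1920×10^-6 = 8.381×10^-5 mol/L
α₀ = 1/(1 + K1/[H⁺] + K1K2/[H⁺]²) = 1/(1 + 10^+2.10 + 10^+0.20) = 0.007783
DIC = [CO2*]/α₀ = 8.381×10^-5 / 0.007783 = 10.77 mmol/L
CA = (α₁ + 2α₂)·DIC = (0.9799 + 2×0.01234) × 10.77 = 10.8 mmol/L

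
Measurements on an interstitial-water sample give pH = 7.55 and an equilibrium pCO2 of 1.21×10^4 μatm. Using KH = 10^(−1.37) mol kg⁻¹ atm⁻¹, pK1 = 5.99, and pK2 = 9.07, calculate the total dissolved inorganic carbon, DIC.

[CO2*] = KH · pCO2 = 10^(−1.37) × 1.21×10^4×10^-6 = 5.162×10^-4 mol/kg
α₀ = 1/(1 + K1/[H⁺] + K1K2/[H⁺]²) = 1/(1 + 10^+1.56 + 10^+0.04) = 0.02604
DIC = [CO2*]/α₀ = 5.162×10^-4 / 0.02604 = 19.8 mmol/kg

DIC = 19.8 mmol/kg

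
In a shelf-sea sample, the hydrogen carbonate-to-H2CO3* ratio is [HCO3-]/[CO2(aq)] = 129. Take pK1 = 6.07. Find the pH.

From K1 = [H⁺][HCO3-]/[CO2(aq)]:  pH = pK1 + log₁₀([HCO3-]/[CO2(aq)])
log₁₀(129) = +2.111
pH = 6.07 + (+2.111) = 8.18

pH = 8.18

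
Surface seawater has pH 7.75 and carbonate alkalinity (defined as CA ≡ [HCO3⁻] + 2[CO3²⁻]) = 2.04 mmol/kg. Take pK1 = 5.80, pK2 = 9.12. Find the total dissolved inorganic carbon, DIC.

CA = [HCO3⁻] + 2[CO3²⁻] = (α₁ + 2α₂)·DIC
At pH 7.75: [H⁺]/K1 = 10^-1.95 = 0.011220, K2/[H⁺] = 10^-1.37 = 0.042658
α₁ = 1/(1 + 0.011220 + 0.042658) = 1/1.0539 = 0.9489; α₂ = α₁·K2/[H⁺] = 0.04048
α₁ + 2α₂ = 1.0298
DIC = CA / (α₁ + 2α₂) = 2.04 / 1.0298 = 1.98 mmol/kg

DIC = 1.98 mmol/kg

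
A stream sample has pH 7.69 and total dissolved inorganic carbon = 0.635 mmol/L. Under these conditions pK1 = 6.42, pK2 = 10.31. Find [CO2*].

[CO2*] = 0.0323 mmol/L

α₀ = 1 / (1 + K1/[H⁺] + K1K2/[H⁺]²) = 1 / (1 + 10^+1.27 + 10^-1.35)
   = 1 / (1 + 18.621 + 0.044668) = 1/19.666 = 0.05085
[CO2*] = α₀ × DIC = 0.05085 × 0.635 = 0.0323 mmol/L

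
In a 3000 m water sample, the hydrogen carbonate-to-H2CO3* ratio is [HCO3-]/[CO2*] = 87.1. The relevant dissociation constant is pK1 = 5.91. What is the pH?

From K1 = [H⁺][HCO3-]/[CO2*]:  pH = pK1 + log₁₀([HCO3-]/[CO2*])
log₁₀(87.1) = +1.940
pH = 5.91 + (+1.940) = 7.85

pH = 7.85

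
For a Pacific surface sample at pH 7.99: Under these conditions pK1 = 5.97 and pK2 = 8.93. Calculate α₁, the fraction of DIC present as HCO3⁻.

α₁ = 0.889

α₁ = 1 / (1 + [H⁺]/K1 + K2/[H⁺]) = 1 / (1 + 10^-2.02 + 10^-0.94)
   = 1 / (1 + 0.0095499 + 0.11482) = 1/1.1244 = 0.8894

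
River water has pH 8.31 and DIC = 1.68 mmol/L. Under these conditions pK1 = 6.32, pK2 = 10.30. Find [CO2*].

[CO2*] = 16.8 μmol/L

α₀ = 1 / (1 + K1/[H⁺] + K1K2/[H⁺]²) = 1 / (1 + 10^+1.99 + 10^+0.00)
   = 1 / (1 + 97.724 + 1.0000) = 1/99.724 = 0.01003
[CO2*] = α₀ × DIC = 0.01003 × 1.68 = 0.0168 mmol/L = 16.8 μmol/L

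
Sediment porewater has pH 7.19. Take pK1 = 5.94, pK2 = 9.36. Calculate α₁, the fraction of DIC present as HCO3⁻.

α₁ = 0.941

α₁ = 1 / (1 + [H⁺]/K1 + K2/[H⁺]) = 1 / (1 + 10^-1.25 + 10^-2.17)
   = 1 / (1 + 0.056234 + 0.0067608) = 1/1.0630 = 0.9407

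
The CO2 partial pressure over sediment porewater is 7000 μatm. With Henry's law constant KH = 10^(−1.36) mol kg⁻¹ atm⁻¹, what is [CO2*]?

[CO2*] = 306 μmol/kg

KH = 10^(−1.36) = 4.365×10^-2 mol kg⁻¹ atm⁻¹
[CO2*] = KH · pCO2 = 4.365×10^-2 × 7000×10^-6 atm = 3.06×10^-4 mol/kg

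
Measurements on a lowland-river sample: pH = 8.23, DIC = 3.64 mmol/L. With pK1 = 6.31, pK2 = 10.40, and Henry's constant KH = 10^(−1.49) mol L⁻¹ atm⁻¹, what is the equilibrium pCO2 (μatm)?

α₀ = 1 / (1 + K1/[H⁺] + K1K2/[H⁺]²) = 1 / (1 + 10^+1.92 + 10^-0.25)
   = 1 / (1 + 83.176 + 0.56234) = 1/84.739 = 0.01180
[CO2*] = α₀ × DIC = 0.01180 × 3.64 = 0.04296 mmol/L
pCO2 = [CO2*]/KH = 4.296×10^-5 / 3.236×10^-2 = 1330 μatm

pCO2 = 1330 μatm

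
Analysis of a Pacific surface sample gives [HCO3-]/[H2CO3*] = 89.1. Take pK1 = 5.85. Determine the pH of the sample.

From K1 = [H⁺][HCO3-]/[H2CO3*]:  pH = pK1 + log₁₀([HCO3-]/[H2CO3*])
log₁₀(89.1) = +1.950
pH = 5.85 + (+1.950) = 7.80

pH = 7.80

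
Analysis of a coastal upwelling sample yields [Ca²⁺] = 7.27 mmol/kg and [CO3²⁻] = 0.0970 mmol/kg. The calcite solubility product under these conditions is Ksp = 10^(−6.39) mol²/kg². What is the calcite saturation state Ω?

Ω = 1.73

Ksp = 10^(−6.39) = 4.074×10^-7
Ω = [Ca²⁺][CO3²⁻]/Ksp = (7.27×10^-3)(0.0970×10^-3) / 4.074×10^-7 = 1.73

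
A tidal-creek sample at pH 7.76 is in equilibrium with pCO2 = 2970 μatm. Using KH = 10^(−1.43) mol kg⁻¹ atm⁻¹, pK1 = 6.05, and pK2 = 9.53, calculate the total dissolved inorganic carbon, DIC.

[CO2*] = KH · pCO2 = 10^(−1.43) × 2970×10^-6 = 1.103×10^-4 mol/kg
α₀ = 1/(1 + K1/[H⁺] + K1K2/[H⁺]²) = 1/(1 + 10^+1.71 + 10^-0.06) = 0.01881
DIC = [CO2*]/α₀ = 1.103×10^-4 / 0.01881 = 5.87 mmol/kg

DIC = 5.87 mmol/kg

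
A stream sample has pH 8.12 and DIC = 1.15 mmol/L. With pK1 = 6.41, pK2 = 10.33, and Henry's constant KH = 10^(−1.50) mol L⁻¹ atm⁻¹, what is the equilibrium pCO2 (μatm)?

α₀ = 1 / (1 + K1/[H⁺] + K1K2/[H⁺]²) = 1 / (1 + 10^+1.71 + 10^-0.50)
   = 1 / (1 + 51.286 + 0.31623) = 1/52.602 = 0.01901
[CO2*] = α₀ × DIC = 0.01901 × 1.15 = 0.02186 mmol/L
pCO2 = [CO2*]/KH = 2.186×10^-5 / 3.162×10^-2 = 691 μatm

pCO2 = 691 μatm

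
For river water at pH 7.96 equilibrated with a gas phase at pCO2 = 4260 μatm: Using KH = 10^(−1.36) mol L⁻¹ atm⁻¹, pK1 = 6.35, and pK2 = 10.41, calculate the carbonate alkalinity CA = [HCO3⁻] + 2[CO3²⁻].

CA = 7.63 mmol/L

[CO2*] = KH · pCO2 = 10^(−1.36) × 4260×10^-6 = 1.860×10^-4 mol/L
α₀ = 1/(1 + K1/[H⁺] + K1K2/[H⁺]²) = 1/(1 + 10^+1.61 + 10^-0.84) = 0.02388
DIC = [CO2*]/α₀ = 1.860×10^-4 / 0.02388 = 7.788 mmol/L
CA = (α₁ + 2α₂)·DIC = (0.9727 + 2×0.003451) × 7.788 = 7.63 mmol/L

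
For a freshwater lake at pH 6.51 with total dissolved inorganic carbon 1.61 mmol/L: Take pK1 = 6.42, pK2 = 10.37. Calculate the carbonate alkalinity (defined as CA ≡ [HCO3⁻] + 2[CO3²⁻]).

CA = [HCO3⁻] + 2[CO3²⁻] = (α₁ + 2α₂)·DIC
At pH 6.51: [H⁺]/K1 = 10^-0.09 = 0.81283, K2/[H⁺] = 10^-3.86 = 0.00013804
α₁ = 1/(1 + 0.81283 + 0.00013804) = 1/1.8130 = 0.5516; α₂ = α₁·K2/[H⁺] = 7.614×10^-5
α₁ + 2α₂ = 0.5517
CA = 0.5517 × 1.61 = 0.888 mmol/L

CA = 0.888 mmol/L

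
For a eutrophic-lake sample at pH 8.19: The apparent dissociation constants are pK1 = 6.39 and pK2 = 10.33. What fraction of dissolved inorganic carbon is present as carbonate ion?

α₂ = 0.00708

α₂ = 1 / (1 + [H⁺]/K2 + [H⁺]²/(K1K2)) = 1 / (1 + 10^+2.14 + 10^+0.34)
   = 1 / (1 + 138.04 + 2.1878) = 1/141.23 = 0.007081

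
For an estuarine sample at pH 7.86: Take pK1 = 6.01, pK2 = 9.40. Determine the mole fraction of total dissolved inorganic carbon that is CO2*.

α₀ = 0.0135

α₀ = 1 / (1 + K1/[H⁺] + K1K2/[H⁺]²) = 1 / (1 + 10^+1.85 + 10^+0.31)
   = 1 / (1 + 70.795 + 2.0417) = 1/73.836 = 0.01354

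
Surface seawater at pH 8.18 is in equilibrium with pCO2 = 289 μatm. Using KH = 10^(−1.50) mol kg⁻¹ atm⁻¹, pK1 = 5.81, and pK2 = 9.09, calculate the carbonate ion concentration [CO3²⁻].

[CO2*] = KH · pCO2 = 10^(−1.50) × 289×10^-6 = 9.139×10^-6 mol/kg
α₀ = 1/(1 + K1/[H⁺] + K1K2/[H⁺]²) = 1/(1 + 10^+2.37 + 10^+1.46) = 0.003784
DIC = [CO2*]/α₀ = 9.139×10^-6 / 0.003784 = 2.415 mmol/kg
[CO3²⁻] = α₂·DIC; α₂ = 0.1091, so [CO3²⁻] = 0.1091 × 2.415 = 0.264 mmol/kg

[CO3²⁻] = 0.264 mmol/kg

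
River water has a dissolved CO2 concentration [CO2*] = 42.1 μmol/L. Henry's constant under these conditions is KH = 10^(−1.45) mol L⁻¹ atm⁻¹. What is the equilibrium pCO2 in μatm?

pCO2 = 1190 μatm

KH = 10^(−1.45) = 3.548×10^-2 mol L⁻¹ atm⁻¹
pCO2 = [CO2*]/KH = 42.1×10^-6 / 3.548×10^-2 = 1.19×10^-3 atm = 1190 μatm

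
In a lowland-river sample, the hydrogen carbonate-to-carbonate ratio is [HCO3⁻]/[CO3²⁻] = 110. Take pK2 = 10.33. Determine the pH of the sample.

From K2 = [H⁺][CO3²⁻]/[HCO3⁻]:  pH = pK2 − log₁₀([HCO3⁻]/[CO3²⁻])
log₁₀(110) = +2.041
pH = 10.33 − (+2.041) = 8.29

pH = 8.29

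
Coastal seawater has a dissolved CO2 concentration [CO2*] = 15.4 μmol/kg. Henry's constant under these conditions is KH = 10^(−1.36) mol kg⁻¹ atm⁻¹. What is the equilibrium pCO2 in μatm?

pCO2 = 353 μatm

KH = 10^(−1.36) = 4.365×10^-2 mol kg⁻¹ atm⁻¹
pCO2 = [CO2*]/KH = 15.4×10^-6 / 4.365×10^-2 = 3.53×10^-4 atm = 353 μatm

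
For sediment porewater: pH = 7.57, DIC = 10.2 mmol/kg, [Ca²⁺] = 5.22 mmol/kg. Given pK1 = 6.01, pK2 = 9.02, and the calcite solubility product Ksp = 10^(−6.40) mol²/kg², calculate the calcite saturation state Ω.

α₂ = 1 / (1 + [H⁺]/K2 + [H⁺]²/(K1K2)) = 1 / (1 + 10^+1.45 + 10^-0.11)
   = 1 / (1 + 28.184 + 0.77625) = 1/29.960 = 0.03338
[CO3²⁻] = α₂ × DIC = 0.03338 × 10.2 = 0.3405 mmol/kg
Ksp = 10^(−6.40) = 3.981×10^-7
Ω = [Ca²⁺][CO3²⁻]/Ksp = (5.22×10^-3)(3.405×10^-4) / 3.981×10^-7 = 4.46

Ω = 4.46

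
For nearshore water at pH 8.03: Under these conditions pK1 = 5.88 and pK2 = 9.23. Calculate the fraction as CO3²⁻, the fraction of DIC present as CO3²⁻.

α₂ = 1 / (1 + [H⁺]/K2 + [H⁺]²/(K1K2)) = 1 / (1 + 10^+1.20 + 10^-0.95)
   = 1 / (1 + 15.849 + 0.11220) = 1/16.961 = 0.05896

α₂ = 0.0590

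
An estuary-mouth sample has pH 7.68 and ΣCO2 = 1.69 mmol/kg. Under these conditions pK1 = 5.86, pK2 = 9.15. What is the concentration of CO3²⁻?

[CO3²⁻] = 0.0546 mmol/kg

α₂ = 1 / (1 + [H⁺]/K2 + [H⁺]²/(K1K2)) = 1 / (1 + 10^+1.47 + 10^-0.35)
   = 1 / (1 + 29.512 + 0.44668) = 1/30.959 = 0.03230
[CO3²⁻] = α₂ × DIC = 0.03230 × 1.69 = 0.0546 mmol/kg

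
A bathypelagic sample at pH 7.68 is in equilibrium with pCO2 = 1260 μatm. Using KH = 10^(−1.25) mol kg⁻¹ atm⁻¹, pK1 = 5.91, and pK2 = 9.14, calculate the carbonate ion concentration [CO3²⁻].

[CO2*] = KH · pCO2 = 10^(−1.25) × 1260×10^-6 = 7.086×10^-5 mol/kg
α₀ = 1/(1 + K1/[H⁺] + K1K2/[H⁺]²) = 1/(1 + 10^+1.77 + 10^+0.31) = 0.01615
DIC = [CO2*]/α₀ = 7.086×10^-5 / 0.01615 = 4.388 mmol/kg
[CO3²⁻] = α₂·DIC; α₂ = 0.03297, so [CO3²⁻] = 0.03297 × 4.388 = 0.145 mmol/kg

[CO3²⁻] = 0.145 mmol/kg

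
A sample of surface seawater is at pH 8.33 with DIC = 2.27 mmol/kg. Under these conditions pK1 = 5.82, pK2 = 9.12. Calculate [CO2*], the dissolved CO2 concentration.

α₀ = 1 / (1 + K1/[H⁺] + K1K2/[H⁺]²) = 1 / (1 + 10^+2.51 + 10^+1.72)
   = 1 / (1 + 323.59 + 52.481) = 1/377.07 = 0.002652
[CO2*] = α₀ × DIC = 0.002652 × 2.27 = 0.00602 mmol/kg = 6.02 μmol/kg

[CO2*] = 6.02 μmol/kg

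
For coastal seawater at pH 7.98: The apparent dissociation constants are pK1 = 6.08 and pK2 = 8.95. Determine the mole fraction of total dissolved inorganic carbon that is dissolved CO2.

α₀ = 1 / (1 + K1/[H⁺] + K1K2/[H⁺]²) = 1 / (1 + 10^+1.90 + 10^+0.93)
   = 1 / (1 + 79.433 + 8.5114) = 1/88.944 = 0.01124

α₀ = 0.0112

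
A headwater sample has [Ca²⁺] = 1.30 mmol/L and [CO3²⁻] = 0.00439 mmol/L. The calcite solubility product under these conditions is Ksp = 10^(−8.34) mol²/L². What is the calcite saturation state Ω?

Ω = 1.25

Ksp = 10^(−8.34) = 4.571×10^-9
Ω = [Ca²⁺][CO3²⁻]/Ksp = (1.30×10^-3)(0.00439×10^-3) / 4.571×10^-9 = 1.25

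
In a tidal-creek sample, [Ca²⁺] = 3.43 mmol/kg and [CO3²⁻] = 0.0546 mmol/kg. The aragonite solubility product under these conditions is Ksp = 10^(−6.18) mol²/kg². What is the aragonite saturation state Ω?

Ksp = 10^(−6.18) = 6.607×10^-7
Ω = [Ca²⁺][CO3²⁻]/Ksp = (3.43×10^-3)(0.0546×10^-3) / 6.607×10^-7 = 0.283

Ω = 0.283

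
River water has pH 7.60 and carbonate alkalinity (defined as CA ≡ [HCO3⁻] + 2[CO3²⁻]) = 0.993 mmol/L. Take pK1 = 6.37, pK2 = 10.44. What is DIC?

CA = [HCO3⁻] + 2[CO3²⁻] = (α₁ + 2α₂)·DIC
At pH 7.60: [H⁺]/K1 = 10^-1.23 = 0.058884, K2/[H⁺] = 10^-2.84 = 0.0014454
α₁ = 1/(1 + 0.058884 + 0.0014454) = 1/1.0603 = 0.9431; α₂ = α₁·K2/[H⁺] = 0.001363
α₁ + 2α₂ = 0.9458
DIC = CA / (α₁ + 2α₂) = 0.993 / 0.9458 = 1.05 mmol/L

DIC = 1.05 mmol/L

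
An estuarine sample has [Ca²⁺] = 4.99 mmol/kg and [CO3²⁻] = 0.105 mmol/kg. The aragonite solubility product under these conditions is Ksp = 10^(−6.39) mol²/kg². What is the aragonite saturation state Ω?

Ω = 1.29

Ksp = 10^(−6.39) = 4.074×10^-7
Ω = [Ca²⁺][CO3²⁻]/Ksp = (4.99×10^-3)(0.105×10^-3) / 4.074×10^-7 = 1.29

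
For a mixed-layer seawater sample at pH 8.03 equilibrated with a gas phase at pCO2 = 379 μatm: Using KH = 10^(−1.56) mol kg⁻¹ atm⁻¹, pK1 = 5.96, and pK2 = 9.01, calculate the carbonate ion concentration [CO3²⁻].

[CO2*] = KH · pCO2 = 10^(−1.56) × 379×10^-6 = 1.044×10^-5 mol/kg
α₀ = 1/(1 + K1/[H⁺] + K1K2/[H⁺]²) = 1/(1 + 10^+2.07 + 10^+1.09) = 0.007646
DIC = [CO2*]/α₀ = 1.044×10^-5 / 0.007646 = 1.365 mmol/kg
[CO3²⁻] = α₂·DIC; α₂ = 0.09406, so [CO3²⁻] = 0.09406 × 1.365 = 0.128 mmol/kg

[CO3²⁻] = 0.128 mmol/kg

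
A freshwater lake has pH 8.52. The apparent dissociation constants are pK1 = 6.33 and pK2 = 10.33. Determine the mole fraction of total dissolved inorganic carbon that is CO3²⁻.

α₂ = 1 / (1 + [H⁺]/K2 + [H⁺]²/(K1K2)) = 1 / (1 + 10^+1.81 + 10^-0.38)
   = 1 / (1 + 64.565 + 0.41687) = 1/65.982 = 0.01516

α₂ = 0.0152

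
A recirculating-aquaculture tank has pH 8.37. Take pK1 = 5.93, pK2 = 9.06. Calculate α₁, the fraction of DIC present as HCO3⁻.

α₁ = 1 / (1 + [H⁺]/K1 + K2/[H⁺]) = 1 / (1 + 10^-2.44 + 10^-0.69)
   = 1 / (1 + 0.0036308 + 0.20417) = 1/1.2078 = 0.8279

α₁ = 0.828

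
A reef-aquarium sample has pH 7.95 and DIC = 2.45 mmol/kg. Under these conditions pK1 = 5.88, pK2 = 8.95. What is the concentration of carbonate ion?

[CO3²⁻] = 0.221 mmol/kg

α₂ = 1 / (1 + [H⁺]/K2 + [H⁺]²/(K1K2)) = 1 / (1 + 10^+1.00 + 10^-1.07)
   = 1 / (1 + 10.000 + 0.085114) = 1/11.085 = 0.09021
[CO3²⁻] = α₂ × DIC = 0.09021 × 2.45 = 0.221 mmol/kg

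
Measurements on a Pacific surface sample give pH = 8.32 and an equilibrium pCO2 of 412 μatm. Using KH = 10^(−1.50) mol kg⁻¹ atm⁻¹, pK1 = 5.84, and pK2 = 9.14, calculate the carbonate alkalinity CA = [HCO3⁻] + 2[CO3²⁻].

CA = 5.13 mmol/kg

[CO2*] = KH · pCO2 = 10^(−1.50) × 412×10^-6 = 1.303×10^-5 mol/kg
α₀ = 1/(1 + K1/[H⁺] + K1K2/[H⁺]²) = 1/(1 + 10^+2.48 + 10^+1.66) = 0.002868
DIC = [CO2*]/α₀ = 1.303×10^-5 / 0.002868 = 4.543 mmol/kg
CA = (α₁ + 2α₂)·DIC = (0.8661 + 2×0.1311) × 4.543 = 5.13 mmol/kg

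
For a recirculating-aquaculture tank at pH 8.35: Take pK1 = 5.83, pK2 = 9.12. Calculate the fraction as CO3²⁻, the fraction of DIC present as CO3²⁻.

α₂ = 0.145

α₂ = 1 / (1 + [H⁺]/K2 + [H⁺]²/(K1K2)) = 1 / (1 + 10^+0.77 + 10^-1.75)
   = 1 / (1 + 5.8884 + 0.017783) = 1/6.9062 = 0.1448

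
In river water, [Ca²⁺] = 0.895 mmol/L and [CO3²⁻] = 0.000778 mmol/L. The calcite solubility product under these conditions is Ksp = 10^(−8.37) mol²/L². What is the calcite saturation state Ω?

Ksp = 10^(−8.37) = 4.266×10^-9
Ω = [Ca²⁺][CO3²⁻]/Ksp = (0.895×10^-3)(0.000778×10^-3) / 4.266×10^-9 = 0.163

Ω = 0.163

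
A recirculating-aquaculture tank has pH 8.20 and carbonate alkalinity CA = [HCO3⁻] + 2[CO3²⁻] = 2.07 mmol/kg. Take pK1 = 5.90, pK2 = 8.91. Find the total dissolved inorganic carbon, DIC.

CA = [HCO3⁻] + 2[CO3²⁻] = (α₁ + 2α₂)·DIC
At pH 8.20: [H⁺]/K1 = 10^-2.30 = 0.0050119, K2/[H⁺] = 10^-0.71 = 0.19498
α₁ = 1/(1 + 0.0050119 + 0.19498) = 1/1.2000 = 0.8333; α₂ = α₁·K2/[H⁺] = 0.1625
α₁ + 2α₂ = 1.1583
DIC = CA / (α₁ + 2α₂) = 2.07 / 1.1583 = 1.79 mmol/kg

DIC = 1.79 mmol/kg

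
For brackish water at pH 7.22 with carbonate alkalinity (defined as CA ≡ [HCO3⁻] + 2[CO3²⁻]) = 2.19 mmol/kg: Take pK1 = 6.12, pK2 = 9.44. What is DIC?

DIC = 2.35 mmol/kg

CA = [HCO3⁻] + 2[CO3²⁻] = (α₁ + 2α₂)·DIC
At pH 7.22: [H⁺]/K1 = 10^-1.10 = 0.079433, K2/[H⁺] = 10^-2.22 = 0.0060256
α₁ = 1/(1 + 0.079433 + 0.0060256) = 1/1.0855 = 0.9213; α₂ = α₁·K2/[H⁺] = 0.005551
α₁ + 2α₂ = 0.9324
DIC = CA / (α₁ + 2α₂) = 2.19 / 0.9324 = 2.35 mmol/kg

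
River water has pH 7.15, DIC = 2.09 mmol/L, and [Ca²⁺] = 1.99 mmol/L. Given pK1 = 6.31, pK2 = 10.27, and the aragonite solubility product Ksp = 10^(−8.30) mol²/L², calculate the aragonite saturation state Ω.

Ω = 0.550

α₂ = 1 / (1 + [H⁺]/K2 + [H⁺]²/(K1K2)) = 1 / (1 + 10^+3.12 + 10^+2.28)
   = 1 / (1 + 1318.3 + 190.55) = 1/1509.8 = 0.0006623
[CO3²⁻] = α₂ × DIC = 0.0006623 × 2.09 = 0.001384 mmol/L = 1.384 μmol/L
Ksp = 10^(−8.30) = 5.012×10^-9
Ω = [Ca²⁺][CO3²⁻]/Ksp = (1.99×10^-3)(1.384×10^-6) / 5.012×10^-9 = 0.550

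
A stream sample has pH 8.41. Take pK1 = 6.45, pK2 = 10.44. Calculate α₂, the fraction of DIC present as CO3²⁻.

α₂ = 0.00915

α₂ = 1 / (1 + [H⁺]/K2 + [H⁺]²/(K1K2)) = 1 / (1 + 10^+2.03 + 10^+0.07)
   = 1 / (1 + 107.15 + 1.1749) = 1/109.33 = 0.009147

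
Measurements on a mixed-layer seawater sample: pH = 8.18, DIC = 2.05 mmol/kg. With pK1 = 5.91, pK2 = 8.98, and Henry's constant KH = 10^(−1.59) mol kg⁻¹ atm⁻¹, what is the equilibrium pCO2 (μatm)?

pCO2 = 368 μatm

α₀ = 1 / (1 + K1/[H⁺] + K1K2/[H⁺]²) = 1 / (1 + 10^+2.27 + 10^+1.47)
   = 1 / (1 + 186.21 + 29.512) = 1/216.72 = 0.004614
[CO2*] = α₀ × DIC = 0.004614 × 2.05 = 0.009459 mmol/kg = 9.459 μmol/kg
pCO2 = [CO2*]/KH = 9.459×10^-6 / 2.570×10^-2 = 368 μatm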